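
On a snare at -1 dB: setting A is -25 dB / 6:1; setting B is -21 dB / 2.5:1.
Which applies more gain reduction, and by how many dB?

A: overshoot 24 dB → output overshoot 4 dB → GR 20 dB.
B: overshoot 20 dB → output overshoot 8 dB → GR 12 dB.
Difference: 8 dB in favour of A.

A, by 8 dB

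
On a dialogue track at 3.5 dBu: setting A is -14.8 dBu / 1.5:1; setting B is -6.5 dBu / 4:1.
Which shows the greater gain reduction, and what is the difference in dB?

B, by 1.4 dB

A: GR = 18.3 − 18.3/1.5 = 6.1 dB.
B: GR = 10 − 10/4 = 7.5 dB.
B applies 1.4 dB more gain reduction.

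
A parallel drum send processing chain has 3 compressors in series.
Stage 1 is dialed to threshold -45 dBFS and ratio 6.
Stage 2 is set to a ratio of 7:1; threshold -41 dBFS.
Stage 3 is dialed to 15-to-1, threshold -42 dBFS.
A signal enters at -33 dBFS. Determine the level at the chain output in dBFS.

Stage 1: 12 dB above -45 dBFS, reduced 6:1 to 2 dB above → -43 dBFS.
Stage 2: -43 dBFS ≤ -41 dBFS, so stage 2 doesn't engage; output -43 dBFS.
Stage 3: -43 dBFS is at or below the -42 dBFS threshold — no compression; output -43 dBFS.

-43 dBFS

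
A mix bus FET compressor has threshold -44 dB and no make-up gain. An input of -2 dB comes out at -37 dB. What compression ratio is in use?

6:1

Input overshoot = -2 − (-44) = 42 dB; output overshoot = -37 − (-44) = 7 dB.
Ratio = 42 / 7 = 6.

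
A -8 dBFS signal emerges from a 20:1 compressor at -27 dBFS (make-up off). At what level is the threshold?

-28 dBFS

Input is 20 dB above T (since output overshoot × R = input overshoot: (-27 − T)·20 = -8 − T gives T = -28 dBFS).
Check: -28 + (-8 − (-28))/20 = -28 + 1 = -27 dBFS. ✓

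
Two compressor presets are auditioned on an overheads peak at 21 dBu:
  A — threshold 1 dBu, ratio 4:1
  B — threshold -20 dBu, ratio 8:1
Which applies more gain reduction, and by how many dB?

A: overshoot 20 dB → output overshoot 5 dB → GR 15 dB.
B: overshoot 41 dB → output overshoot 5.125 dB → GR 35.875 dB.
B applies 20.875 dB more gain reduction.

B, by 20.875 dB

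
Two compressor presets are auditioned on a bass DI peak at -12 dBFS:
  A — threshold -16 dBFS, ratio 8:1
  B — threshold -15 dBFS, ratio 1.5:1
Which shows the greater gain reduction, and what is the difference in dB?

A, by 2.5 dB

A: overshoot 4 dB → output overshoot 0.5 dB → GR 3.5 dB.
B: overshoot 3 dB → output overshoot 2 dB → GR 1 dB.
A applies 2.5 dB more gain reduction.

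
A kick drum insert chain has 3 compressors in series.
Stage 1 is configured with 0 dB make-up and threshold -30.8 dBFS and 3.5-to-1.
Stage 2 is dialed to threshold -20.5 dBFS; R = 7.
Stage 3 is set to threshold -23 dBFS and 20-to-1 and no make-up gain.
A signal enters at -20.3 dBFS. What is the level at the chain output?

-27.8 dBFS

Stage 1: overshoot 10.5 dB → 10.5/3.5 = 3 dB → -27.8 dBFS.
Stage 2: below threshold (-27.8 ≤ -20.5); passes unchanged; output -27.8 dBFS.
Stage 3: below threshold (-27.8 ≤ -23); passes unchanged; output -27.8 dBFS.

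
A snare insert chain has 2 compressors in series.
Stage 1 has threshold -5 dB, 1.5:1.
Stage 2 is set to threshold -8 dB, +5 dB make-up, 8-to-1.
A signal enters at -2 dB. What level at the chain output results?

-2.375 dB

Stage 1: overshoot 3 dB → 3/1.5 = 2 dB → -3 dB.
Stage 2: -3 dB is 5 dB over -8 dB; at 8:1 that becomes 0.625 dB over, giving -7.375 dB; +5 dB make-up → -2.375 dB.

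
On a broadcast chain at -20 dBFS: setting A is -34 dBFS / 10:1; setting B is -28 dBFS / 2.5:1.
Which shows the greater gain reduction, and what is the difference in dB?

A: GR = 14 − 14/10 = 12.6 dB.
B: GR = 8 − 8/2.5 = 4.8 dB.
A applies 7.8 dB more gain reduction.

A, by 7.8 dB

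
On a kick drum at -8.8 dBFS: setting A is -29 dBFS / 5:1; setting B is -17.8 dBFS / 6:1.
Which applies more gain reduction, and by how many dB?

A, by 8.66 dB

A: overshoot 20.2 dB → output overshoot 4.04 dB → GR 16.16 dB.
B: overshoot 9 dB → output overshoot 1.5 dB → GR 7.5 dB.
A reduces 8.66 dB more.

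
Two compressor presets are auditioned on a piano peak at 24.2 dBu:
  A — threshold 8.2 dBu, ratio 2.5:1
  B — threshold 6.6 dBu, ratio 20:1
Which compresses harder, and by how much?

A: overshoot 16 dB → output overshoot 6.4 dB → GR 9.6 dB.
B: overshoot 17.6 dB → output overshoot 0.88 dB → GR 16.72 dB.
B reduces 7.12 dB more.

B, by 7.12 dB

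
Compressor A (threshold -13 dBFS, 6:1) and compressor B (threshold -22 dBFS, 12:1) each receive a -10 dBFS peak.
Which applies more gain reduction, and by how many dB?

A: GR = 3 − 3/6 = 2.5 dB.
B: GR = 12 − 12/12 = 11 dB.
B applies 8.5 dB more gain reduction.

B, by 8.5 dB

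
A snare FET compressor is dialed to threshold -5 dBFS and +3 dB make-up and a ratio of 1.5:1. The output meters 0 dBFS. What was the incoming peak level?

-2 dBFS

Before make-up, the level was 0 − 3 = -3 dBFS.
The compressed level sits -3 − (-5) = 2 dB over threshold.
Before 1.5:1 compression the overshoot was 2 × 1.5 = 3 dB, so input = -5 + 3 = -2 dBFS.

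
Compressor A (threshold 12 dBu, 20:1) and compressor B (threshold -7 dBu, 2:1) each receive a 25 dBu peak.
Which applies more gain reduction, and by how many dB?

A: overshoot 13 dB → output overshoot 0.65 dB → GR 12.35 dB.
B: overshoot 32 dB → output overshoot 16 dB → GR 16 dB.
Difference: 3.65 dB in favour of B.

B, by 3.65 dB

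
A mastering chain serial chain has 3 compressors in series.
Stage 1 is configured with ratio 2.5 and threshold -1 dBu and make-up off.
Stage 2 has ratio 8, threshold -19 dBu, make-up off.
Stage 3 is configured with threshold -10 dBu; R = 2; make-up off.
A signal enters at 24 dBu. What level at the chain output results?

Stage 1: overshoot 25 dB → 25/2.5 = 10 dB → 9 dBu.
Stage 2: 28 dB above -19 dBu, reduced 8:1 to 3.5 dB above → -15.5 dBu.
Stage 3: -15.5 dBu is at or below the -10 dBu threshold — no compression; output -15.5 dBu.

-15.5 dBu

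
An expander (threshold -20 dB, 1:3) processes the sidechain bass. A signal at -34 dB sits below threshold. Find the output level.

The input is 14 dB below the -20 dB threshold.
A 1:3 expander multiplies undershoot by 3: 14 × 3 = 42 dB below threshold.
Output = -20 − 42 = -62 dB.

-62 dB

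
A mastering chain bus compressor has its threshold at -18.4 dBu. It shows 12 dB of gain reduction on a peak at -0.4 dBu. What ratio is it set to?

3:1

Input overshoot = -0.4 − (-18.4) = 18 dB.
Output overshoot = 18 − 12 = 6 dB.
Ratio = input overshoot / output overshoot = 18 / 6 = 3.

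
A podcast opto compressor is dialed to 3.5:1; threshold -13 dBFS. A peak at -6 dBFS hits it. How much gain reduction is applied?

5 dB

Overshoot = -6 − (-13) = 7 dB.
At 3.5:1, output sits 7/3.5 = 2 dB above threshold.
GR = overshoot in − overshoot out = 7 − 2 = 5 dB.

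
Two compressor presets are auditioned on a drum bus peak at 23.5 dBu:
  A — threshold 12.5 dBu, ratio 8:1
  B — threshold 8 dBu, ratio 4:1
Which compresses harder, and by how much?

B, by 2 dB

A: GR = 11 − 11/8 = 9.625 dB.
B: GR = 15.5 − 15.5/4 = 11.625 dB.
Difference: 2 dB in favour of B.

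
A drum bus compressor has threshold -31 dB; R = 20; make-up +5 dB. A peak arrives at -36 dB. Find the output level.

-36 dB is 5 dB below the -31 dB threshold, so no gain reduction is applied.
Make-up gain adds 5 dB: -36 + 5 = -31 dB.

-31 dB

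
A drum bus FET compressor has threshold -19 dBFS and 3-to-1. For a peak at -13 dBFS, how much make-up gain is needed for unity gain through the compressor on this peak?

4 dB

The peak compresses to -19 + 6/3 = -17 dBFS.
To reach -13 dBFS requires -13 − (-17) = 4 dB of make-up.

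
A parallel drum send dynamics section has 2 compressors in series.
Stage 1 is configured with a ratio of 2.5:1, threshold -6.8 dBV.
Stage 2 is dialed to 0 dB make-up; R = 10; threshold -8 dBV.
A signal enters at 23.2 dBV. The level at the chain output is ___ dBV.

Stage 1: 23.2 dBV is 30 dB over -6.8 dBV; at 2.5:1 that becomes 12 dB over, giving 5.2 dBV.
Stage 2: 5.2 dBV is 13.2 dB over -8 dBV; at 10:1 that becomes 1.32 dB over, giving -6.68 dBV.

-6.68 dBV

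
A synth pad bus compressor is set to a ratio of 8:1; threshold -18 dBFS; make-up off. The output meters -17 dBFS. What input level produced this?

-10 dBFS

Post-compression overshoot = -17 − (-18) = 1 dB.
Input overshoot = R × output overshoot = 8 dB → input = -18 + 8 = -10 dBFS.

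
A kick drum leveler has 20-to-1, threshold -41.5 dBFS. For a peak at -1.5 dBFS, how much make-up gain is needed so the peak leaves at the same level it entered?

38 dB

Without make-up, output = threshold + overshoot/20 = -41.5 + 2 = -39.5 dBFS.
Gap to target: 38 dB.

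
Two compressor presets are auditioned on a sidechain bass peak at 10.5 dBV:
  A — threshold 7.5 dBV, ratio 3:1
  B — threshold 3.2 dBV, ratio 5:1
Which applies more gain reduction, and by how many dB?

A: 3 dB over, compressed to 1 dB over, so 2 dB of GR.
B: 7.3 dB over, compressed to 1.46 dB over, so 5.84 dB of GR.
B reduces 3.84 dB more.

B, by 3.84 dB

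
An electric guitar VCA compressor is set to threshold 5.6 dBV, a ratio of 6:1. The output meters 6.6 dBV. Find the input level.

That's 1 dB above the 5.6 dBV threshold.
Input overshoot = R × output overshoot = 6 dB → input = 5.6 + 6 = 11.6 dBV.

11.6 dBV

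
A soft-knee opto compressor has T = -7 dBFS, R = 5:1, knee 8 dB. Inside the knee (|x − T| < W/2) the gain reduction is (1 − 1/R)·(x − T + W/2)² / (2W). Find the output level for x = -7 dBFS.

x − T + W/2 = -7 − (-7) + 4 = 4.
GR = (1 − 1/5) × 4² / 16 = 0.8 × 16 / 16 = 0.8 dB.
Output = -7 − 0.8 = -7.8 dBFS.

-7.8 dBFS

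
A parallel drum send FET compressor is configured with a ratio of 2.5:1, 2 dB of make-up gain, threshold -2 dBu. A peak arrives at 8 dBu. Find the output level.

4 dBu

Overshoot: 8 − (-2) = 10 dB.
At 2.5:1 the overshoot is divided by 2.5, leaving 4 dB above threshold.
Output = -2 + 4 = 2 dBu; make-up adds 2 dB, giving 4 dBu.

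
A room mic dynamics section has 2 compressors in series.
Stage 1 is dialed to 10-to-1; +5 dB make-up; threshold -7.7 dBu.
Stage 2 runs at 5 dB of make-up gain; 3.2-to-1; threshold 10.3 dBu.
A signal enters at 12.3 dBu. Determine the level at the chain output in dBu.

Stage 1: overshoot 20 dB → 20/10 = 2 dB → -5.7 dBu; +5 dB make-up → -0.7 dBu.
Stage 2: -0.7 dBu is at or below the 10.3 dBu threshold — no compression; make-up brings it to 4.3 dBu.

4.3 dBu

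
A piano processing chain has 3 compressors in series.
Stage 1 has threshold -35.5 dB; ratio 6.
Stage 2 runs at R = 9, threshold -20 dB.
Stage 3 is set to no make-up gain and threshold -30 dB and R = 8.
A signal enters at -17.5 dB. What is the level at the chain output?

-32.5 dB

Stage 1: -17.5 dB is 18 dB over -35.5 dB; at 6:1 that becomes 3 dB over, giving -32.5 dB.
Stage 2: below threshold (-32.5 ≤ -20); passes unchanged; output -32.5 dB.
Stage 3: below threshold (-32.5 ≤ -30); passes unchanged; output -32.5 dB.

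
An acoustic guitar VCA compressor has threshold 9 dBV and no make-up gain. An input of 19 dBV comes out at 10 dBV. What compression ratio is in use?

10:1

Input overshoot = 19 − 9 = 10 dB; output overshoot = 10 − 9 = 1 dB.
Ratio = 10 / 1 = 10.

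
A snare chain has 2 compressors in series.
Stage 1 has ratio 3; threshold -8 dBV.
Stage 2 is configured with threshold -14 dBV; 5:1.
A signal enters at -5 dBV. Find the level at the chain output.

-12.6 dBV

Stage 1: 3 dB above -8 dBV, reduced 3:1 to 1 dB above → -7 dBV.
Stage 2: 7 dB above -14 dBV, reduced 5:1 to 1.4 dB above → -12.6 dBV.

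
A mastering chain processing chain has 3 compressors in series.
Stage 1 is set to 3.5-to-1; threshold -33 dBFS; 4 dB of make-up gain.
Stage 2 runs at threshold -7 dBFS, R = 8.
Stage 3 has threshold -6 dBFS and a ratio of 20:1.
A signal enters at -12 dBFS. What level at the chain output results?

-23 dBFS

Stage 1: overshoot 21 dB → 21/3.5 = 6 dB → -27 dBFS; +4 dB make-up → -23 dBFS.
Stage 2: -23 dBFS is at or below the -7 dBFS threshold — no compression; output -23 dBFS.
Stage 3: -23 dBFS is at or below the -6 dBFS threshold — no compression; output -23 dBFS.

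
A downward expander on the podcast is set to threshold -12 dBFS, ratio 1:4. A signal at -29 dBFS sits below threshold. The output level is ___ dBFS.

-80 dBFS

The input is 17 dB below the -12 dBFS threshold.
A 1:4 expander multiplies undershoot by 4: 17 × 4 = 68 dB below threshold.
Output = -12 − 68 = -80 dBFS.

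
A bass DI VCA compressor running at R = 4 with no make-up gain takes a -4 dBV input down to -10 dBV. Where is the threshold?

Input is 8 dB above T (since output overshoot × R = input overshoot: (-10 − T)·4 = -4 − T gives T = -12 dBV).
Check: -12 + (-4 − (-12))/4 = -12 + 2 = -10 dBV. ✓

-12 dBV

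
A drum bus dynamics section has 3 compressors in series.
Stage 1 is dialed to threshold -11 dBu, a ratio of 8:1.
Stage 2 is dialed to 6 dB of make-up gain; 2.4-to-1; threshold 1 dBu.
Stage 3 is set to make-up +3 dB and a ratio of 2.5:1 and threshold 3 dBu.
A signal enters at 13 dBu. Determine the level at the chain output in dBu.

Stage 1: 24 dB above -11 dBu, reduced 8:1 to 3 dB above → -8 dBu.
Stage 2: below threshold (-8 ≤ 1); passes unchanged; make-up brings it to -2 dBu.
Stage 3: -2 dBu is at or below the 3 dBu threshold — no compression; make-up brings it to 1 dBu.

1 dBu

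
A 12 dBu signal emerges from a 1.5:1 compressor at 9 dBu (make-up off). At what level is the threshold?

Input is 9 dB above T (since output overshoot × R = input overshoot: (9 − T)·1.5 = 12 − T gives T = 3 dBu).
Check: 3 + (12 − 3)/1.5 = 3 + 6 = 9 dBu. ✓

3 dBu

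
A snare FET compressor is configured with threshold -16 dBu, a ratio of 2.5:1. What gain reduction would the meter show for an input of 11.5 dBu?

16.5 dB

11.5 dBu exceeds the threshold by 27.5 dB.
After 2.5:1 compression the overshoot becomes 27.5/2.5 = 11 dB.
Gain reduction = 27.5 − 11 = 16.5 dB.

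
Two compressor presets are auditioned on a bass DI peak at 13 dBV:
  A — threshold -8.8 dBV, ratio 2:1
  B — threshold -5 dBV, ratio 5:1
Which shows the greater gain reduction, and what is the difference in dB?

B, by 3.5 dB

A: GR = 21.8 − 21.8/2 = 10.9 dB.
B: GR = 18 − 18/5 = 14.4 dB.
B reduces 3.5 dB more.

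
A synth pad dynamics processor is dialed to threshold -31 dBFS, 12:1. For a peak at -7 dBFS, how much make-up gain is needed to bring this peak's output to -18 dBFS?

11 dB

Overshoot 24 dB → 24/12 = 2 dB after compression, so the compressed level is -31 + 2 = -29 dBFS.
Make-up = target − compressed = -18 − (-29) = 11 dB.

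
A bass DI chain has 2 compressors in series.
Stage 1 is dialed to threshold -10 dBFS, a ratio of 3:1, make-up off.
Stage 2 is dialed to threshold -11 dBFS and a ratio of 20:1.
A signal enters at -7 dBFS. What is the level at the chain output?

Stage 1: overshoot 3 dB → 3/3 = 1 dB → -9 dBFS.
Stage 2: 2 dB above -11 dBFS, reduced 20:1 to 0.1 dB above → -10.9 dBFS.

-10.9 dBFS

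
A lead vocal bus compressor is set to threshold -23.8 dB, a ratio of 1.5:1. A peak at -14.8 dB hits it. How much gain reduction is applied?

The signal is 9 dB above threshold.
At 1.5:1, output sits 9/1.5 = 6 dB above threshold.
GR = overshoot in − overshoot out = 9 − 6 = 3 dB.

3 dB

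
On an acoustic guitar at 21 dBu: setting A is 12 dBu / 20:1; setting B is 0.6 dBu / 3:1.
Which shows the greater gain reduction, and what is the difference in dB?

A: GR = 9 − 9/20 = 8.55 dB.
B: GR = 20.4 − 20.4/3 = 13.6 dB.
Difference: 5.05 dB in favour of B.

B, by 5.05 dB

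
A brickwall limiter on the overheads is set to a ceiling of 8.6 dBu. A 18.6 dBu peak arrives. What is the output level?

A brickwall limiter is an ∞:1 compressor: any input above the ceiling is clamped to 8.6 dBu.

8.6 dBu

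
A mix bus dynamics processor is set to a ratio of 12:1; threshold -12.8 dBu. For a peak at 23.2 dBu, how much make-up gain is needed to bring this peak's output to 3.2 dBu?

Without make-up, output = threshold + overshoot/12 = -12.8 + 3 = -9.8 dBu.
Gap to target: 13 dB.

13 dB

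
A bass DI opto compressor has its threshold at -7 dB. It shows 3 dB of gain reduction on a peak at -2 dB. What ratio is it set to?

Input overshoot = -2 − (-7) = 5 dB.
Output overshoot = 5 − 3 = 2 dB.
Ratio = input overshoot / output overshoot = 5 / 2 = 2.5.

2.5:1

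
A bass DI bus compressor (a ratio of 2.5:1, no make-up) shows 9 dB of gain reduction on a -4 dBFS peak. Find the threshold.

-19 dBFS

Input is 15 dB above T (since output overshoot × R = input overshoot: (-13 − T)·2.5 = -4 − T gives T = -19 dBFS).
Check: -19 + (-4 − (-19))/2.5 = -19 + 6 = -13 dBFS. ✓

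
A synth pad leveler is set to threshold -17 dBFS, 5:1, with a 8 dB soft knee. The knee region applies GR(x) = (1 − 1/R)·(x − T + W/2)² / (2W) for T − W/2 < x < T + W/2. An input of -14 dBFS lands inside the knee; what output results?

x − T + W/2 = -14 − (-17) + 4 = 7.
GR = (1 − 1/5) × 7² / 16 = 0.8 × 49 / 16 = 2.45 dB.
Output = -14 − 2.45 = -16.45 dBFS.

-16.45 dBFS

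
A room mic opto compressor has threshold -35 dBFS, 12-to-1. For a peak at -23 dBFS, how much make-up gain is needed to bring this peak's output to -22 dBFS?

The peak compresses to -35 + 12/12 = -34 dBFS.
To reach -22 dBFS requires -22 − (-34) = 12 dB of make-up.

12 dB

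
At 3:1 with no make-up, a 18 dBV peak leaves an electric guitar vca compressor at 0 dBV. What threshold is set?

-9 dBV

Let T be the threshold. Output overshoot = (input overshoot)/R, so 0 − T = (18 − T)/3.
3·(0 − T) = 18 − T → 2·T = 0 − 18 = -18.
T = -18/2 = -9 dBV.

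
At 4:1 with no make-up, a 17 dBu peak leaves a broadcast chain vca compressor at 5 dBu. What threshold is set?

Input is 16 dB above T (since output overshoot × R = input overshoot: (5 − T)·4 = 17 − T gives T = 1 dBu).
Check: 1 + (17 − 1)/4 = 1 + 4 = 5 dBu. ✓

1 dBu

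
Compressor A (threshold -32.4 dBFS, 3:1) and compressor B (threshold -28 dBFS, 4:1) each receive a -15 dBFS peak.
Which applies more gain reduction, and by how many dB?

A: overshoot 17.4 dB → output overshoot 5.8 dB → GR 11.6 dB.
B: overshoot 13 dB → output overshoot 3.25 dB → GR 9.75 dB.
Difference: 1.85 dB in favour of A.

A, by 1.85 dB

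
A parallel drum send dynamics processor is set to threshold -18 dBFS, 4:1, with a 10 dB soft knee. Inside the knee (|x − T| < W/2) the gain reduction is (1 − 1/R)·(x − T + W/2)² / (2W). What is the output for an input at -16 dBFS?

x − T + W/2 = -16 − (-18) + 5 = 7.
GR = (1 − 1/4) × 7² / 20 = 0.75 × 49 / 20 = 1.8375 dB.
Output = -16 − 1.8375 = -17.8375 dBFS.

-17.8375 dBFS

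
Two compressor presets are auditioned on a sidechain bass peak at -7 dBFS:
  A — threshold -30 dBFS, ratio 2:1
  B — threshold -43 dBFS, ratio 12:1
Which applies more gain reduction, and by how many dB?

A: GR = 23 − 23/2 = 11.5 dB.
B: GR = 36 − 36/12 = 33 dB.
B reduces 21.5 dB more.

B, by 21.5 dB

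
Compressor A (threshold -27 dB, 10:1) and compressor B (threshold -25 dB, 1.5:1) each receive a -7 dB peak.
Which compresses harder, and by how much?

A: 20 dB over, compressed to 2 dB over, so 18 dB of GR.
B: 18 dB over, compressed to 12 dB over, so 6 dB of GR.
Difference: 12 dB in favour of A.

A, by 12 dB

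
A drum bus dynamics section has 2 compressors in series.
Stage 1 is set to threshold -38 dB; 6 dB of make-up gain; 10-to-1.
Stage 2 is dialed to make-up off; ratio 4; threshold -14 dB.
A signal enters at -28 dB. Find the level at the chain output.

-31 dB

Stage 1: -28 dB is 10 dB over -38 dB; at 10:1 that becomes 1 dB over, giving -37 dB; +6 dB make-up → -31 dB.
Stage 2: below threshold (-31 ≤ -14); passes unchanged; output -31 dB.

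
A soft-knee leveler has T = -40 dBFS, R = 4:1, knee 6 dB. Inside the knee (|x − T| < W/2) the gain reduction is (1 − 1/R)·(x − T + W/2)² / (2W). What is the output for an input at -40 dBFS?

x − T + W/2 = -40 − (-40) + 3 = 3.
GR = (1 − 1/4) × 3² / 12 = 0.75 × 9 / 12 = 0.5625 dB.
Output = -40 − 0.5625 = -40.5625 dBFS.

-40.5625 dBFS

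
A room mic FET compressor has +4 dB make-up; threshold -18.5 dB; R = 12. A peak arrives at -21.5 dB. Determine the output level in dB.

-17.5 dB

-21.5 dB is 3 dB below the -18.5 dB threshold, so no gain reduction is applied.
Make-up gain adds 4 dB: -21.5 + 4 = -17.5 dB.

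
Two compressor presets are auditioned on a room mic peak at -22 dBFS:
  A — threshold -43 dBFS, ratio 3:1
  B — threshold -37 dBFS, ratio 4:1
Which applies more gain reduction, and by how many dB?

A, by 2.75 dB

A: 21 dB over, compressed to 7 dB over, so 14 dB of GR.
B: 15 dB over, compressed to 3.75 dB over, so 11.25 dB of GR.
A applies 2.75 dB more gain reduction.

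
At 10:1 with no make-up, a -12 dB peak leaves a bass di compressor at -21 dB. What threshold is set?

Let T be the threshold. Output overshoot = (input overshoot)/R, so -21 − T = (-12 − T)/10.
10·(-21 − T) = -12 − T → 9·T = -210 − (-12) = -198.
T = -198/9 = -22 dB.

-22 dB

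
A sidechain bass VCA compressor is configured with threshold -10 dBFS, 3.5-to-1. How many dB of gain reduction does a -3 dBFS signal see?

5 dB

The signal is 7 dB above threshold.
At 3.5:1, output sits 7/3.5 = 2 dB above threshold.
GR = overshoot in − overshoot out = 7 − 2 = 5 dB.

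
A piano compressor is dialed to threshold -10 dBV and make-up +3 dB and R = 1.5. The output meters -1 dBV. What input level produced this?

Stripping the +3 dB make-up gives -4 dBV at the gain stage.
Post-compression overshoot = -4 − (-10) = 6 dB.
Before 1.5:1 compression the overshoot was 6 × 1.5 = 9 dB, so input = -10 + 9 = -1 dBV.

-1 dBV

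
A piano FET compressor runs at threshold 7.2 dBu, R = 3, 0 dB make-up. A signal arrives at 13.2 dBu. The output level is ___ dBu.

Overshoot: 13.2 − 7.2 = 6 dB.
The 6 dB excess becomes 2 dB after 3:1 reduction.
So the level is 7.2 + 2 = 9.2 dBu.

9.2 dBu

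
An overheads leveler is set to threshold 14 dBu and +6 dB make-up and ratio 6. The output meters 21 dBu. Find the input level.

20 dBu

Remove make-up: 21 − 6 = 15 dBu.
Post-compression overshoot = 15 − 14 = 1 dB.
Undo the ratio: input overshoot = 1 × 6 = 6 dB, giving input = 20 dBu.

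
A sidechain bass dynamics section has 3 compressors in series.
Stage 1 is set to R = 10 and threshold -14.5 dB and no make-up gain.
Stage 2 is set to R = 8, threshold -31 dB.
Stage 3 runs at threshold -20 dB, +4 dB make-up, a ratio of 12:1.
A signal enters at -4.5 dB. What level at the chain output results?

Stage 1: 10 dB above -14.5 dB, reduced 10:1 to 1 dB above → -13.5 dB.
Stage 2: -13.5 dB is 17.5 dB over -31 dB; at 8:1 that becomes 2.1875 dB over, giving -28.8125 dB.
Stage 3: -28.8125 dB is at or below the -20 dB threshold — no compression; make-up brings it to -24.8125 dB.

-24.8125 dB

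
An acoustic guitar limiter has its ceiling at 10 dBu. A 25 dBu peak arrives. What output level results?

10 dBu

A brickwall limiter is an ∞:1 compressor: any input above the ceiling is clamped to 10 dBu.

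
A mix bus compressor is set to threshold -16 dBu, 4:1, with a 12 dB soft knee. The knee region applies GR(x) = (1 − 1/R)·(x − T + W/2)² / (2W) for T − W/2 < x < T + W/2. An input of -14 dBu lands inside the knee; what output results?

x − T + W/2 = -14 − (-16) + 6 = 8.
GR = (1 − 1/4) × 8² / 24 = 0.75 × 64 / 24 = 2 dB.
Output = -14 − 2 = -16 dBu.

-16 dBu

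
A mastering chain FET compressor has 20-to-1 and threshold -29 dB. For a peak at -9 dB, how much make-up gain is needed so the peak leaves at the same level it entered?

Overshoot 20 dB → 20/20 = 1 dB after compression, so the compressed level is -29 + 1 = -28 dB.
Make-up = target − compressed = -9 − (-28) = 19 dB.

19 dB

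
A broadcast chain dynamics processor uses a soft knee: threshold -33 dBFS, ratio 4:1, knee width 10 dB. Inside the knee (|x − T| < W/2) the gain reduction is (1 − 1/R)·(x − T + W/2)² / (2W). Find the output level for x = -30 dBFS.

-32.4 dBFS

x − T + W/2 = -30 − (-33) + 5 = 8.
GR = (1 − 1/4) × 8² / 20 = 0.75 × 64 / 20 = 2.4 dB.
Output = -30 − 2.4 = -32.4 dBFS.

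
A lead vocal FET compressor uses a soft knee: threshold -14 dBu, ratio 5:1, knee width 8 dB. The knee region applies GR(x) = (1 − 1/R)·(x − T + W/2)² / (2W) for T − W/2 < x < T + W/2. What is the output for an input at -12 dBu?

x − T + W/2 = -12 − (-14) + 4 = 6.
GR = (1 − 1/5) × 6² / 16 = 0.8 × 36 / 16 = 1.8 dB.
Output = -12 − 1.8 = -13.8 dBu.

-13.8 dBu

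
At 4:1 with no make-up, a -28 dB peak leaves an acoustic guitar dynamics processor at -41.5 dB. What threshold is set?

Gain reduction = -28 − (-41.5) = 13.5 dB; output overshoot = GR / (R − 1) = 13.5 / 3 = 4.5 dB.
Threshold = output − output overshoot = -41.5 − 4.5 = -46 dB.

-46 dB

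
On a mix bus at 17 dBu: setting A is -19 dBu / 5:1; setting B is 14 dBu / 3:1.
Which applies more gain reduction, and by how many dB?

A, by 26.8 dB

A: 36 dB over, compressed to 7.2 dB over, so 28.8 dB of GR.
B: 3 dB over, compressed to 1 dB over, so 2 dB of GR.
A applies 26.8 dB more gain reduction.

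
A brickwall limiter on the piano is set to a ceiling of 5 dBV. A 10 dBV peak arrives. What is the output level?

The limiter clamps the peak to its 5 dBV ceiling.

5 dBV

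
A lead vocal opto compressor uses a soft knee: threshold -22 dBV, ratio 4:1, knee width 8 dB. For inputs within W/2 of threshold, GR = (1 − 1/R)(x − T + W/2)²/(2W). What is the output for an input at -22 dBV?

x − T + W/2 = -22 − (-22) + 4 = 4.
GR = (1 − 1/4) × 4² / 16 = 0.75 × 16 / 16 = 0.75 dB.
Output = -22 − 0.75 = -22.75 dBV.

-22.75 dBV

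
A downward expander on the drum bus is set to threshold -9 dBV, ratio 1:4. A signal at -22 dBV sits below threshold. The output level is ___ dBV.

-61 dBV

Below threshold, a 1:4 expander applies gain = (4−1)×(T − x) of attenuation.
(4−1) × 13 = 39 dB, so output = -22 − 39 = -61 dBV.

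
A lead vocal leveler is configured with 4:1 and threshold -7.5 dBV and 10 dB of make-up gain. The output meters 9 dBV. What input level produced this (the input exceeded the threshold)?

18.5 dBV

Stripping the +10 dB make-up gives -1 dBV at the gain stage.
The compressed level sits -1 − (-7.5) = 6.5 dB over threshold.
Before 4:1 compression the overshoot was 6.5 × 4 = 26 dB, so input = -7.5 + 26 = 18.5 dBV.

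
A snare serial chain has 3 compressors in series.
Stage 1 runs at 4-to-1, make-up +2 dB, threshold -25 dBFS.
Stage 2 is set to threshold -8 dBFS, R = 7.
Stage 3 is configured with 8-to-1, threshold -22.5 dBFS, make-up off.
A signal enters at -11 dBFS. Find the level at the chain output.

Stage 1: -11 dBFS is 14 dB over -25 dBFS; at 4:1 that becomes 3.5 dB over, giving -21.5 dBFS; +2 dB make-up → -19.5 dBFS.
Stage 2: -19.5 dBFS is at or below the -8 dBFS threshold — no compression; output -19.5 dBFS.
Stage 3: -19.5 dBFS is 3 dB over -22.5 dBFS; at 8:1 that becomes 0.375 dB over, giving -22.125 dBFS.

-22.125 dBFS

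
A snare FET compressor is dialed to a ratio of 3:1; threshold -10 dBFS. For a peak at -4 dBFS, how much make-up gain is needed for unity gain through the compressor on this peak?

4 dB

The peak compresses to -10 + 6/3 = -8 dBFS.
To reach -4 dBFS requires -4 − (-8) = 4 dB of make-up.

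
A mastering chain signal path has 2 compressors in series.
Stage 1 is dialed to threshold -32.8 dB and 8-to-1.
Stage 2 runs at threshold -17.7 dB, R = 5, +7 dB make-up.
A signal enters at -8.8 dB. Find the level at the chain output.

Stage 1: 24 dB above -32.8 dB, reduced 8:1 to 3 dB above → -29.8 dB.
Stage 2: -29.8 dB is at or below the -17.7 dB threshold — no compression; make-up brings it to -22.8 dB.

-22.8 dB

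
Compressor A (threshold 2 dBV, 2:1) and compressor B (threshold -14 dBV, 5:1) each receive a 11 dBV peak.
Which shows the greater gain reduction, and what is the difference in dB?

B, by 15.5 dB

A: GR = 9 − 9/2 = 4.5 dB.
B: GR = 25 − 25/5 = 20 dB.
B reduces 15.5 dB more.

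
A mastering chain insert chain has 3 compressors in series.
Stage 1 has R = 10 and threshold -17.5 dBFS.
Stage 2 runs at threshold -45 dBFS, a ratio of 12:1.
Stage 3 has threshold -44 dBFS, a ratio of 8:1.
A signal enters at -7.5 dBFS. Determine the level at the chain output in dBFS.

Stage 1: -7.5 dBFS is 10 dB over -17.5 dBFS; at 10:1 that becomes 1 dB over, giving -16.5 dBFS.
Stage 2: 28.5 dB above -45 dBFS, reduced 12:1 to 2.375 dB above → -42.625 dBFS.
Stage 3: -42.625 dBFS is 1.375 dB over -44 dBFS; at 8:1 that becomes 0.171875 dB over, giving -43.828125 dBFS.

-43.828125 dBFS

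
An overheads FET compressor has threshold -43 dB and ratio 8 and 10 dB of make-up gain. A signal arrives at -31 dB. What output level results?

-31 dB sits 12 dB over threshold.
At 8:1 the overshoot is divided by 8, leaving 1.5 dB above threshold.
So the level is -43 + 1.5 = -41.5 dB; make-up adds 10 dB, giving -31.5 dB.

-31.5 dB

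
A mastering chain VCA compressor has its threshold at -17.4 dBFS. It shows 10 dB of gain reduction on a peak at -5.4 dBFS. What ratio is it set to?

6:1

Input overshoot = -5.4 − (-17.4) = 12 dB.
Output overshoot = 12 − 10 = 2 dB.
Ratio = input overshoot / output overshoot = 12 / 2 = 6.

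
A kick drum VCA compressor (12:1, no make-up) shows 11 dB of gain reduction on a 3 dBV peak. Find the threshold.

-9 dBV

Gain reduction = 3 − (-8) = 11 dB; output overshoot = GR / (R − 1) = 11 / 11 = 1 dB.
Threshold = output − output overshoot = -8 − 1 = -9 dBV.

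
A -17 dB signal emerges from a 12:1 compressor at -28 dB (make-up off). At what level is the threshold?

Let T be the threshold. Output overshoot = (input overshoot)/R, so -28 − T = (-17 − T)/12.
12·(-28 − T) = -17 − T → 11·T = -336 − (-17) = -319.
T = -319/11 = -29 dB.

-29 dB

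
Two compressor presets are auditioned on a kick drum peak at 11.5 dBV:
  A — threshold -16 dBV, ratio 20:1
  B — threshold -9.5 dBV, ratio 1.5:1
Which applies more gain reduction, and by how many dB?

A: 27.5 dB over, compressed to 1.375 dB over, so 26.125 dB of GR.
B: 21 dB over, compressed to 14 dB over, so 7 dB of GR.
A reduces 19.125 dB more.

A, by 19.125 dB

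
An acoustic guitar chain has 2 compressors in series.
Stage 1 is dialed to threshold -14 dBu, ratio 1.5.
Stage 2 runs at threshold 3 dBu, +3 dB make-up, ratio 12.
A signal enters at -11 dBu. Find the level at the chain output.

-9 dBu

Stage 1: 3 dB above -14 dBu, reduced 1.5:1 to 2 dB above → -12 dBu.
Stage 2: -12 dBu is at or below the 3 dBu threshold — no compression; make-up brings it to -9 dBu.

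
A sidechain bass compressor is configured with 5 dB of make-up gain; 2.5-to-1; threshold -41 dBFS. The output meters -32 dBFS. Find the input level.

-31 dBFS

Stripping the +5 dB make-up gives -37 dBFS at the gain stage.
That's 4 dB above the -41 dBFS threshold.
Undo the ratio: input overshoot = 4 × 2.5 = 10 dB, giving input = -31 dBFS.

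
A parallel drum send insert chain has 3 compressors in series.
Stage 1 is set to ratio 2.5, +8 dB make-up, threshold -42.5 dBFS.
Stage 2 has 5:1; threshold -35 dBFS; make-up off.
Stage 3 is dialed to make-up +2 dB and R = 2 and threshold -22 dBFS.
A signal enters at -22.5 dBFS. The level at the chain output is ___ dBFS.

-31.3 dBFS

Stage 1: 20 dB above -42.5 dBFS, reduced 2.5:1 to 8 dB above → -34.5 dBFS; +8 dB make-up → -26.5 dBFS.
Stage 2: 8.5 dB above -35 dBFS, reduced 5:1 to 1.7 dB above → -33.3 dBFS.
Stage 3: -33.3 dBFS ≤ -22 dBFS, so stage 3 doesn't engage; make-up brings it to -31.3 dBFS.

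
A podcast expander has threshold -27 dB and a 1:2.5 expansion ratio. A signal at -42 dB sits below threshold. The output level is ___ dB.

Below threshold, a 1:2.5 expander applies gain = (2.5−1)×(T − x) of attenuation.
(2.5−1) × 15 = 22.5 dB, so output = -42 − 22.5 = -64.5 dB.

-64.5 dB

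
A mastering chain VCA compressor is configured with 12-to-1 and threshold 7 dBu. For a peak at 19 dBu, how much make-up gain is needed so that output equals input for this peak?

Overshoot 12 dB → 12/12 = 1 dB after compression, so the compressed level is 7 + 1 = 8 dBu.
Make-up = target − compressed = 19 − 8 = 11 dB.

11 dB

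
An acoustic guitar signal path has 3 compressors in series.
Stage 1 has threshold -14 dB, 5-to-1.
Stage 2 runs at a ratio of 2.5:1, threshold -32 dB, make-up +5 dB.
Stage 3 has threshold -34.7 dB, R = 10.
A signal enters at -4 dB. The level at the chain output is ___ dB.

Stage 1: -4 dB is 10 dB over -14 dB; at 5:1 that becomes 2 dB over, giving -12 dB.
Stage 2: 20 dB above -32 dB, reduced 2.5:1 to 8 dB above → -24 dB; +5 dB make-up → -19 dB.
Stage 3: 15.7 dB above -34.7 dB, reduced 10:1 to 1.57 dB above → -33.13 dB.

-33.13 dB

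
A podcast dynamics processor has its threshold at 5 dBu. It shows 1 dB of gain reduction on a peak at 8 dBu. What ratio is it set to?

1.5:1

Input overshoot = 8 − 5 = 3 dB.
Output overshoot = 3 − 1 = 2 dB.
Ratio = input overshoot / output overshoot = 3 / 2 = 1.5.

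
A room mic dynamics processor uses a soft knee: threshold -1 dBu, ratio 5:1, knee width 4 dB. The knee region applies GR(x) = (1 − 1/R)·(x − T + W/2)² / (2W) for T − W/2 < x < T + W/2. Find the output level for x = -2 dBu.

x − T + W/2 = -2 − (-1) + 2 = 1.
GR = (1 − 1/5) × 1² / 8 = 0.8 × 1 / 8 = 0.1 dB.
Output = -2 − 0.1 = -2.1 dBu.

-2.1 dBu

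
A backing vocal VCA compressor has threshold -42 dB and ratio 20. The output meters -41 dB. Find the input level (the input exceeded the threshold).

That's 1 dB above the -42 dB threshold.
Before 20:1 compression the overshoot was 1 × 20 = 20 dB, so input = -42 + 20 = -22 dB.

-22 dB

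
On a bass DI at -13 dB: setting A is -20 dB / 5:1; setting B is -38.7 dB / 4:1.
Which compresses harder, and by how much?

B, by 13.675 dB

A: GR = 7 − 7/5 = 5.6 dB.
B: GR = 25.7 − 25.7/4 = 19.275 dB.
B applies 13.675 dB more gain reduction.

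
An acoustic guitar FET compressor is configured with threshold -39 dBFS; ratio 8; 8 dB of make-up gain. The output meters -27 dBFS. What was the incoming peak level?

Remove make-up: -27 − 8 = -35 dBFS.
That's 4 dB above the -39 dBFS threshold.
Input overshoot = R × output overshoot = 32 dB → input = -39 + 32 = -7 dBFS.

-7 dBFS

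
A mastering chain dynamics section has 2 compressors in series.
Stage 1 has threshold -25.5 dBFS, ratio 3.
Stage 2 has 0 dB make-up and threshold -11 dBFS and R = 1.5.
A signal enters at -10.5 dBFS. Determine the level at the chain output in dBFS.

Stage 1: overshoot 15 dB → 15/3 = 5 dB → -20.5 dBFS.
Stage 2: -20.5 dBFS ≤ -11 dBFS, so stage 2 doesn't engage; output -20.5 dBFS.

-20.5 dBFS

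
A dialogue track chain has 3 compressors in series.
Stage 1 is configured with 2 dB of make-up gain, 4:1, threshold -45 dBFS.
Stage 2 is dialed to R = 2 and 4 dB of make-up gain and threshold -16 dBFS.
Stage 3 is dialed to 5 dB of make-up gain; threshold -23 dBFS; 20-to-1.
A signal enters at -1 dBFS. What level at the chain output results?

-23 dBFS

Stage 1: 44 dB above -45 dBFS, reduced 4:1 to 11 dB above → -34 dBFS; +2 dB make-up → -32 dBFS.
Stage 2: -32 dBFS ≤ -16 dBFS, so stage 2 doesn't engage; make-up brings it to -28 dBFS.
Stage 3: -28 dBFS ≤ -23 dBFS, so stage 3 doesn't engage; make-up brings it to -23 dBFS.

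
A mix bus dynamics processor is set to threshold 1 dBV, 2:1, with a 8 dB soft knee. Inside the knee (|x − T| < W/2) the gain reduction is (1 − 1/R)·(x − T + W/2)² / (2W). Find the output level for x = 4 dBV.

2.46875 dBV

x − T + W/2 = 4 − 1 + 4 = 7.
GR = (1 − 1/2) × 7² / 16 = 0.5 × 49 / 16 = 1.53125 dB.
Output = 4 − 1.53125 = 2.46875 dBV.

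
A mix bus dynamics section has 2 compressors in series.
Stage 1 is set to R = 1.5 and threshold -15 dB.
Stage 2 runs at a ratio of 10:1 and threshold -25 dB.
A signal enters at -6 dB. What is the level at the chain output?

-23.4 dB

Stage 1: overshoot 9 dB → 9/1.5 = 6 dB → -9 dB.
Stage 2: overshoot 16 dB → 16/10 = 1.6 dB → -23.4 dB.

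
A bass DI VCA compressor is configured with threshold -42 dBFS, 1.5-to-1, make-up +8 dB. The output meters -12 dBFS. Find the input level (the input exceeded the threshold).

Before make-up, the level was -12 − 8 = -20 dBFS.
That's 22 dB above the -42 dBFS threshold.
Input overshoot = R × output overshoot = 33 dB → input = -42 + 33 = -9 dBFS.

-9 dBFS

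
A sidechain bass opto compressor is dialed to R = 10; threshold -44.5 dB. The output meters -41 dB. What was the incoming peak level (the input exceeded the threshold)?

The compressed level sits -41 − (-44.5) = 3.5 dB over threshold.
Undo the ratio: input overshoot = 3.5 × 10 = 35 dB, giving input = -9.5 dB.

-9.5 dB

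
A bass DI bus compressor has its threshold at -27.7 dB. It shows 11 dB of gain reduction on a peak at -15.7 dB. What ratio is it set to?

12:1

Input overshoot = -15.7 − (-27.7) = 12 dB.
Output overshoot = 12 − 11 = 1 dB.
Ratio = input overshoot / output overshoot = 12 / 1 = 12.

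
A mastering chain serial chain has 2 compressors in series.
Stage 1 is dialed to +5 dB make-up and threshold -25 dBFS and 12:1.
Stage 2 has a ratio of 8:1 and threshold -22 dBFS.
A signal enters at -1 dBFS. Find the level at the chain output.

-21.5 dBFS

Stage 1: overshoot 24 dB → 24/12 = 2 dB → -23 dBFS; +5 dB make-up → -18 dBFS.
Stage 2: overshoot 4 dB → 4/8 = 0.5 dB → -21.5 dBFS.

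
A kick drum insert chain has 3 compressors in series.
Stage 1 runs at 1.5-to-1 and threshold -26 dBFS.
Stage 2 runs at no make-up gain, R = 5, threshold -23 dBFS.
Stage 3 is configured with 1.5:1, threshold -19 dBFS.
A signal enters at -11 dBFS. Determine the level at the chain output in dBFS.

-21.6 dBFS

Stage 1: overshoot 15 dB → 15/1.5 = 10 dB → -16 dBFS.
Stage 2: 7 dB above -23 dBFS, reduced 5:1 to 1.4 dB above → -21.6 dBFS.
Stage 3: -21.6 dBFS ≤ -19 dBFS, so stage 3 doesn't engage; output -21.6 dBFS.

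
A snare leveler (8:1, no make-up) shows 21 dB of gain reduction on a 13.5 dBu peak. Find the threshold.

Input is 24 dB above T (since output overshoot × R = input overshoot: (-7.5 − T)·8 = 13.5 − T gives T = -10.5 dBu).
Check: -10.5 + (13.5 − (-10.5))/8 = -10.5 + 3 = -7.5 dBu. ✓

-10.5 dBu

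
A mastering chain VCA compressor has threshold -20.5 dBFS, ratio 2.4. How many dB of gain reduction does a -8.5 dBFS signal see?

The signal is 12 dB above threshold.
A 2.4:1 ratio leaves 5 dB of that excess.
Gain reduction = 12 − 5 = 7 dB.

7 dB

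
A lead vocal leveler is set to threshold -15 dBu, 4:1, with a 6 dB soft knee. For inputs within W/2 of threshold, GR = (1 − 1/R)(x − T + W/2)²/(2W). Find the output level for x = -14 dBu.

x − T + W/2 = -14 − (-15) + 3 = 4.
GR = (1 − 1/4) × 4² / 12 = 0.75 × 16 / 12 = 1 dB.
Output = -14 − 1 = -15 dBu.

-15 dBu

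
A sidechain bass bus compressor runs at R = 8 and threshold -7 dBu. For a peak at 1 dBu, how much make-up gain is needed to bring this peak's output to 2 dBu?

8 dB

Overshoot 8 dB → 8/8 = 1 dB after compression, so the compressed level is -7 + 1 = -6 dBu.
Make-up = target − compressed = 2 − (-6) = 8 dB.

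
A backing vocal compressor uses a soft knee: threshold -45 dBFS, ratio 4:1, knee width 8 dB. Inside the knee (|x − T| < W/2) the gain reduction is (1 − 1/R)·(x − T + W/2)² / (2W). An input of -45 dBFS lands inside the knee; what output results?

-45.75 dBFS

x − T + W/2 = -45 − (-45) + 4 = 4.
GR = (1 − 1/4) × 4² / 16 = 0.75 × 16 / 16 = 0.75 dB.
Output = -45 − 0.75 = -45.75 dBFS.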